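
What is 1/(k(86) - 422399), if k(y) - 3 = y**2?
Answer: -1/415000 ≈ -2.4096e-6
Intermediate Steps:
k(y) = 3 + y**2
1/(k(86) - 422399) = 1/((3 + 86**2) - 422399) = 1/((3 + 7396) - 422399) = 1/(7399 - 422399) = 1/(-415000) = -1/415000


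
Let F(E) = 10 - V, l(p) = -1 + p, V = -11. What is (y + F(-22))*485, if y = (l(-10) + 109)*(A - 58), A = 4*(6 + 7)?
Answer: -274995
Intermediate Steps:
F(E) = 21 (F(E) = 10 - 1*(-11) = 10 + 11 = 21)
A = 52 (A = 4*13 = 52)
y = -588 (y = ((-1 - 10) + 109)*(52 - 58) = (-11 + 109)*(-6) = 98*(-6) = -588)
(y + F(-22))*485 = (-588 + 21)*485 = -567*485 = -274995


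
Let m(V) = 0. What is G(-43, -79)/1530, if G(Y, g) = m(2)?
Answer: 0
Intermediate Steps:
G(Y, g) = 0
G(-43, -79)/1530 = 0/1530 = 0*(1/1530) = 0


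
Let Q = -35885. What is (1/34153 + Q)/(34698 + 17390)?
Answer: -306395101/444740366 ≈ -0.68893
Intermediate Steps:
(1/34153 + Q)/(34698 + 17390) = (1/34153 - 35885)/(34698 + 17390) = (1/34153 - 35885)/52088 = -1225580404/34153*1/52088 = -306395101/444740366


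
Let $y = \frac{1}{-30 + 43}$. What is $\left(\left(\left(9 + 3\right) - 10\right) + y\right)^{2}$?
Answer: $\frac{729}{169} \approx 4.3136$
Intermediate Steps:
$y = \frac{1}{13} \approx 0.076923$
$\left(\left(\left(9 + 3\right) - 10\right) + y\right)^{2} = \left(\left(\left(9 + 3\right) - 10\right) + \frac{1}{13}\right)^{2} = \left(\left(12 - 10\right) + \frac{1}{13}\right)^{2} = \left(2 + \frac{1}{13}\right)^{2} = \left(\frac{27}{13}\right)^{2} = \frac{729}{169}$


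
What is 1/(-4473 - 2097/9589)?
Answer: -9589/42893694 ≈ -0.00022355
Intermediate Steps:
1/(-4473 - 2097/9589) = 1/(-42893694/9589) = -9589/42893694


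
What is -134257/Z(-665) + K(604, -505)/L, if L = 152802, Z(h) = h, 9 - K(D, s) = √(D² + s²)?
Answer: 2279416011/11290370 - √619841/152802 ≈ 201.89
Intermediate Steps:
K(D, s) = 9 - √(D² + s²)
-134257/Z(-665) + K(604, -505)/L = -134257/(-665) + (9 - √(604² + (-505)²))/152802 = -134257*(-1/665) + (9 - √(364816 + 255025))*(1/152802) = 134257/665 + (9 - √619841)*(1/152802) = 134257/665 + (1/16978 - √619841/152802) = 2279416011/11290370 - √619841/152802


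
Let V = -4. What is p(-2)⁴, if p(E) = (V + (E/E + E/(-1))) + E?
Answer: 81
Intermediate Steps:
p(E) = -3 (p(E) = (-4 + (E/E + E/(-1))) + E = (-4 + (1 + E*(-1))) + E = (-4 + (1 - E)) + E = (-3 - E) + E = -3)
p(-2)⁴ = (-3)⁴ = 81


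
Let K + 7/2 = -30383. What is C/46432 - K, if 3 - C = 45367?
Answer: 352715151/11608 ≈ 30386.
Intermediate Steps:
C = -45364 (C = 3 - 1*45367 = 3 - 45367 = -45364)
K = -60773/2 (K = -7/2 - 30383 = -60773/2 ≈ -30387.)
C/46432 - K = -45364/46432 - 1*(-60773/2) = -45364*1/46432 + 60773/2 = -11341/11608 + 60773/2 = 352715151/11608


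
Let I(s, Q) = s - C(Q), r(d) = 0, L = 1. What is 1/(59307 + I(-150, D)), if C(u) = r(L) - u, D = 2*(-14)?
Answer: 1/59129 ≈ 1.6912e-5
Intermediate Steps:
D = -28
C(u) = -u (C(u) = 0 - u = -u)
I(s, Q) = Q + s (I(s, Q) = s - (-1)*Q = s + Q = Q + s)
1/(59307 + I(-150, D)) = 1/(59307 + (-28 - 150)) = 1/(59307 - 178) = 1/59129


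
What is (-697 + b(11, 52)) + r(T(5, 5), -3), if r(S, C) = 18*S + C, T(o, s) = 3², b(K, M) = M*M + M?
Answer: 2218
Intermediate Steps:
b(K, M) = M + M² (b(K, M) = M² + M = M + M²)
T(o, s) = 9
r(S, C) = C + 18*S
(-697 + b(11, 52)) + r(T(5, 5), -3) = (-697 + 52*(1 + 52)) + (-3 + 18*9) = (-697 + 52*53) + (-3 + 162) = (-697 + 2756) + 159 = 2059 + 159 = 2218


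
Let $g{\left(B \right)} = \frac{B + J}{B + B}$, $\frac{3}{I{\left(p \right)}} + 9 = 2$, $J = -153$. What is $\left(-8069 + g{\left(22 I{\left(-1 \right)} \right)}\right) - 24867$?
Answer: $- \frac{1448805}{44} \approx -32927.0$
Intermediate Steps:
$I{\left(p \right)} = - \frac{3}{7}$ ($I{\left(p \right)} = \frac{3}{-9 + 2} = \frac{3}{-7} = 3 \left(- \frac{1}{7}\right) = - \frac{3}{7}$)
$g{\left(B \right)} = \frac{-153 + B}{2 B}$ ($g{\left(B \right)} = \frac{B - 153}{B + B} = \frac{-153 + B}{2 B}$)
$\left(-8069 + g{\left(22 I{\left(-1 \right)} \right)}\right) - 24867 = \left(-8069 + \frac{-153 + 22 \left(- \frac{3}{7}\right)}{2 \cdot 22 \left(- \frac{3}{7}\right)}\right) - 24867 = \left(-8069 + \frac{-153 - \frac{66}{7}}{2 \left(- \frac{66}{7}\right)}\right) - 24867 = \left(-8069 + \frac{1}{2} \left(- \frac{7}{66}\right) \left(- \frac{1137}{7}\right)\right) - 24867 = \left(-8069 + \frac{379}{44}\right) - 24867 = - \frac{354657}{44} - 24867 = - \frac{1448805}{44}$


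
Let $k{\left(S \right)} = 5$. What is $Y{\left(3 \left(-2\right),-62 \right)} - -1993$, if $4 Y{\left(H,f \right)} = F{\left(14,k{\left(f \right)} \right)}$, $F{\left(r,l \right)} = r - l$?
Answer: $\frac{7981}{4} \approx 1995.3$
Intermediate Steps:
$Y{\left(H,f \right)} = \frac{9}{4}$ ($Y{\left(H,f \right)} = \frac{14 - 5}{4} = \frac{1}{4} \cdot 9 = \frac{9}{4}$)
$Y{\left(3 \left(-2\right),-62 \right)} - -1993 = \frac{9}{4} - -1993 = \frac{9}{4} + 1993 = \frac{7981}{4}$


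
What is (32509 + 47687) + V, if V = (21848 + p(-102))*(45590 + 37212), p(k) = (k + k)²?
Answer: 5255026324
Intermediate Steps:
p(k) = 4*k² (p(k) = (2*k)² = 4*k²)
V = 5254946128 (V = (21848 + 4*(-102)²)*(45590 + 37212) = (21848 + 4*10404)*82802 = (21848 + 41616)*82802 = 63464*82802 = 5254946128)
(32509 + 47687) + V = (32509 + 47687) + 5254946128 = 80196 + 5254946128 = 5255026324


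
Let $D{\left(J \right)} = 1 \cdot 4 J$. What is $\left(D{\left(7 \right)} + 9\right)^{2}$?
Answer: $1369$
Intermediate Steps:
$D{\left(J \right)} = 4 J$
$\left(D{\left(7 \right)} + 9\right)^{2} = \left(4 \cdot 7 + 9\right)^{2} = \left(28 + 9\right)^{2} = 37^{2} = 1369$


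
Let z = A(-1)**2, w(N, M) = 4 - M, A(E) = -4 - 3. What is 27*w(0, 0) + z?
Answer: 157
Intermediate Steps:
A(E) = -7
z = 49 (z = (-7)**2 = 49)
27*w(0, 0) + z = 27*(4 - 1*0) + 49 = 27*(4 + 0) + 49 = 27*4 + 49 = 108 + 49 = 157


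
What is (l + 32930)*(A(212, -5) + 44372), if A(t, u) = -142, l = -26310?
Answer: 292802600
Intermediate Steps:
(l + 32930)*(A(212, -5) + 44372) = (-26310 + 32930)*(-142 + 44372) = 6620*44230 = 292802600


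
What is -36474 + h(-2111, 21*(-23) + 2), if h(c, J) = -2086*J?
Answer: 966892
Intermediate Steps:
-36474 + h(-2111, 21*(-23) + 2) = -36474 - 2086*(21*(-23) + 2) = -36474 - 2086*(-483 + 2) = -36474 - 2086*(-481) = -36474 + 1003366 = 966892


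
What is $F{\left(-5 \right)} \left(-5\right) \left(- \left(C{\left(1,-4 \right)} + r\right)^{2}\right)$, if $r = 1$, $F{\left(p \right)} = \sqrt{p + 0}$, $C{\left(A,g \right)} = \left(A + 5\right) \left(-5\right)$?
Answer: $4205 i \sqrt{5} \approx 9402.7 i$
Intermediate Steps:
$C{\left(A,g \right)} = -25 - 5 A$ ($C{\left(A,g \right)} = \left(5 + A\right) \left(-5\right) = -25 - 5 A$)
$F{\left(p \right)} = \sqrt{p}$
$F{\left(-5 \right)} \left(-5\right) \left(- \left(C{\left(1,-4 \right)} + r\right)^{2}\right) = \sqrt{-5} \left(-5\right) \left(- \left(\left(-25 - 5\right) + 1\right)^{2}\right) = i \sqrt{5} \left(-5\right) \left(- \left(\left(-25 - 5\right) + 1\right)^{2}\right) = - 5 i \sqrt{5} \left(- \left(-30 + 1\right)^{2}\right) = - 5 i \sqrt{5} \left(- \left(-29\right)^{2}\right) = - 5 i \sqrt{5} \left(\left(-1\right) 841\right) = - 5 i \sqrt{5} \left(-841\right) = 4205 i \sqrt{5}$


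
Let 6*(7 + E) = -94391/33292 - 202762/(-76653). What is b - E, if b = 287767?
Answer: 4406278001776163/15311590056 ≈ 2.8777e+5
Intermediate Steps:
E = -107666131211/15311590056 (E = -7 + (-94391/33292 - 202762/(-76653))/6 = -7 + (-94391*1/33292 - 202762*(-1/76653))/6 = -7 + (-94391/33292 + 202762/76653)/6 = -7 + (⅙)*(-485000819/2551931676) = -7 - 485000819/15311590056 = -107666131211/15311590056 ≈ -7.0317)
b - E = 287767 - 1*(-107666131211/15311590056) = 287767 + 107666131211/15311590056 = 4406278001776163/15311590056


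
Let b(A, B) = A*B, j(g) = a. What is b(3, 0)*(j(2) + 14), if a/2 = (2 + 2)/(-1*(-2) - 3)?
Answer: 0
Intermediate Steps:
a = -8 (a = 2*((2 + 2)/(-1*(-2) - 3)) = 2*(4/(2 - 3)) = 2*(4/(-1)) = 2*(4*(-1)) = 2*(-4) = -8)
j(g) = -8
b(3, 0)*(j(2) + 14) = (3*0)*(-8 + 14) = 0*6 = 0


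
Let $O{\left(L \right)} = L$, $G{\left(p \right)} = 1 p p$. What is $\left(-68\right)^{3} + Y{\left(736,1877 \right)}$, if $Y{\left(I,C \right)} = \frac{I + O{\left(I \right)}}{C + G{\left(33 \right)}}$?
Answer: $- \frac{466301920}{1483} \approx -3.1443 \cdot 10^{5}$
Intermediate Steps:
$G{\left(p \right)} = p^{2}$ ($G{\left(p \right)} = p p = p^{2}$)
$Y{\left(I,C \right)} = \frac{2 I}{1089 + C}$ ($Y{\left(I,C \right)} = \frac{I + I}{C + 33^{2}} = \frac{2 I}{C + 1089} = \frac{2 I}{1089 + C}$)
$\left(-68\right)^{3} + Y{\left(736,1877 \right)} = \left(-68\right)^{3} + 2 \cdot 736 \frac{1}{1089 + 1877} = -314432 + 2 \cdot 736 \cdot \frac{1}{2966} = -314432 + \frac{736}{1483} = - \frac{466301920}{1483}$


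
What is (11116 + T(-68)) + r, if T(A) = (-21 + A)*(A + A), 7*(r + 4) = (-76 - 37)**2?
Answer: 175281/7 ≈ 25040.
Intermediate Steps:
r = 12741/7 (r = -4 + (-76 - 37)**2/7 = -4 + (1/7)*(-113)**2 = -4 + (1/7)*12769 = -4 + 12769/7 = 12741/7 ≈ 1820.1)
T(A) = 2*A*(-21 + A) (T(A) = (-21 + A)*(2*A) = 2*A*(-21 + A))
(11116 + T(-68)) + r = (11116 + 2*(-68)*(-21 - 68)) + 12741/7 = (11116 + 2*(-68)*(-89)) + 12741/7 = (11116 + 12104) + 12741/7 = 23220 + 12741/7 = 175281/7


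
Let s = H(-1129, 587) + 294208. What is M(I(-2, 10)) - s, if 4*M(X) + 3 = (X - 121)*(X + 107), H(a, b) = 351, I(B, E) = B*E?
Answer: -595253/2 ≈ -2.9763e+5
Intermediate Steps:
M(X) = -¾ + (-121 + X)*(107 + X)/4 (M(X) = -¾ + ((X - 121)*(X + 107))/4 = -¾ + ((-121 + X)*(107 + X))/4 = -¾ + (-121 + X)*(107 + X)/4)
s = 294559 (s = 351 + 294208 = 294559)
M(I(-2, 10)) - s = (-6475/2 - (-7)*10 + (-2*10)²/4) - 1*294559 = (-6475/2 - 7/2*(-20) + (¼)*(-20)²) - 294559 = (-6475/2 + 70 + (¼)*400) - 294559 = (-6475/2 + 70 + 100) - 294559 = -6135/2 - 294559 = -595253/2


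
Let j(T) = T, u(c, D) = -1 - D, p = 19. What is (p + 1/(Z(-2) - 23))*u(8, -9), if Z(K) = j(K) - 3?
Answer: 1062/7 ≈ 151.71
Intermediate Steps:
Z(K) = -3 + K (Z(K) = K - 3 = -3 + K)
(p + 1/(Z(-2) - 23))*u(8, -9) = (19 + 1/((-3 - 2) - 23))*(-1 - 1*(-9)) = (19 + 1/(-5 - 23))*(-1 + 9) = (19 + 1/(-28))*8 = (19 - 1/28)*8 = (531/28)*8 = 1062/7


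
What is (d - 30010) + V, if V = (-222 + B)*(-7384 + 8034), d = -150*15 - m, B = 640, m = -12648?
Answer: 252088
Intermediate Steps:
d = 10398 (d = -150*15 - 1*(-12648) = -2250 + 12648 = 10398)
V = 271700 (V = (-222 + 640)*(-7384 + 8034) = 418*650 = 271700)
(d - 30010) + V = (10398 - 30010) + 271700 = -19612 + 271700 = 252088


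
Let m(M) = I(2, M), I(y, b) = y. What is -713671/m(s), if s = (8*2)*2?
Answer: -713671/2 ≈ -3.5684e+5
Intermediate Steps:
s = 32 (s = 16*2 = 32)
m(M) = 2
-713671/m(s) = -713671/2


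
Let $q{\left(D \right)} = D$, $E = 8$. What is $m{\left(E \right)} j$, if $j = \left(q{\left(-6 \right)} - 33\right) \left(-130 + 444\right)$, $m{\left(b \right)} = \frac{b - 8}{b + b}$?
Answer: $0$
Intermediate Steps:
$m{\left(b \right)} = \frac{-8 + b}{2 b}$
$j = -12246$ ($j = \left(-6 - 33\right) \left(-130 + 444\right) = \left(-39\right) 314 = -12246$)
$m{\left(E \right)} j = \frac{-8 + 8}{2 \cdot 8} \left(-12246\right) = \frac{1}{2} \cdot \frac{1}{8} \cdot 0 \left(-12246\right) = 0 \left(-12246\right) = 0$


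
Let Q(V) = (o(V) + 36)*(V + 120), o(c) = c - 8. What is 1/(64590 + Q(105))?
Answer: 1/94515 ≈ 1.0580e-5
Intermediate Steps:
o(c) = -8 + c
Q(V) = (28 + V)*(120 + V) (Q(V) = ((-8 + V) + 36)*(V + 120) = (28 + V)*(120 + V))
1/(64590 + Q(105)) = 1/(64590 + (3360 + 105**2 + 148*105)) = 1/(64590 + (3360 + 11025 + 15540)) = 1/(64590 + 29925) = 1/94515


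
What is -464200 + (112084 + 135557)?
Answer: -216559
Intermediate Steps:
-464200 + (112084 + 135557) = -464200 + 247641 = -216559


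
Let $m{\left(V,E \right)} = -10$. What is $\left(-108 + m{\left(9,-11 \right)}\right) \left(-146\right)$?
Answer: $17228$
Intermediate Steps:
$\left(-108 + m{\left(9,-11 \right)}\right) \left(-146\right) = \left(-108 - 10\right) \left(-146\right) = \left(-118\right) \left(-146\right) = 17228$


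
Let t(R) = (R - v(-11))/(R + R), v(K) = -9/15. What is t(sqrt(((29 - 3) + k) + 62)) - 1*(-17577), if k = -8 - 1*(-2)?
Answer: 35155/2 + 3*sqrt(82)/820 ≈ 17578.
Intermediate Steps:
v(K) = -3/5 (v(K) = -9*1/15 = -3/5)
k = -6 (k = -8 + 2 = -6)
t(R) = (3/5 + R)/(2*R) (t(R) = (R - 1*(-3/5))/(R + R) = (R + 3/5)/((2*R)) = (3/5 + R)*(1/(2*R)) = (3/5 + R)/(2*R))
t(sqrt(((29 - 3) + k) + 62)) - 1*(-17577) = (3 + 5*sqrt(((29 - 3) - 6) + 62))/(10*(sqrt(((29 - 3) - 6) + 62))) - 1*(-17577) = (3 + 5*sqrt((26 - 6) + 62))/(10*(sqrt((26 - 6) + 62))) + 17577 = (3 + 5*sqrt(20 + 62))/(10*(sqrt(20 + 62))) + 17577 = (3 + 5*sqrt(82))/(10*(sqrt(82))) + 17577 = (sqrt(82)/82)*(3 + 5*sqrt(82))/10 + 17577 = sqrt(82)*(3 + 5*sqrt(82))/820 + 17577 = 17577 + sqrt(82)*(3 + 5*sqrt(82))/820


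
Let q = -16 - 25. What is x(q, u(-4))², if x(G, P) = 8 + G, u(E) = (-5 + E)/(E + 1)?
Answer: 1089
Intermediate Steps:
u(E) = (-5 + E)/(1 + E)
q = -41
x(q, u(-4))² = (8 - 41)² = (-33)² = 1089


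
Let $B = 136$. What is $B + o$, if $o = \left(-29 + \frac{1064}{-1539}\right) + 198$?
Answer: $\frac{24649}{81} \approx 304.31$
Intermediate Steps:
$o = \frac{13633}{81}$ ($o = \left(-29 + 1064 \left(- \frac{1}{1539}\right)\right) + 198 = \left(-29 - \frac{56}{81}\right) + 198 = - \frac{2405}{81} + 198 = \frac{13633}{81} \approx 168.31$)
$B + o = 136 + \frac{13633}{81} = \frac{24649}{81}$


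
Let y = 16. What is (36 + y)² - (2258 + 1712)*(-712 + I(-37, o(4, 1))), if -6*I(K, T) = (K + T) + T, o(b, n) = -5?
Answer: 8394737/3 ≈ 2.7982e+6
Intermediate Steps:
I(K, T) = -T/3 - K/6 (I(K, T) = -((K + T) + T)/6 = -(K + 2*T)/6 = -T/3 - K/6)
(36 + y)² - (2258 + 1712)*(-712 + I(-37, o(4, 1))) = (36 + 16)² - (2258 + 1712)*(-712 + (-⅓*(-5) - ⅙*(-37))) = 52² - 3970*(-712 + (5/3 + 37/6)) = 2704 - 3970*(-712 + 47/6) = 2704 - 3970*(-4225)/6 = 2704 - 1*(-8386625/3) = 2704 + 8386625/3 = 8394737/3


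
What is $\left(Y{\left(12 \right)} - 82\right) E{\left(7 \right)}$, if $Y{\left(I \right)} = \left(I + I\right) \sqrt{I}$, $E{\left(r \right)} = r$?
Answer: $-574 + 336 \sqrt{3} \approx 7.9691$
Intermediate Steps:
$Y{\left(I \right)} = 2 I^{\frac{3}{2}}$ ($Y{\left(I \right)} = 2 I \sqrt{I} = 2 I^{\frac{3}{2}}$)
$\left(Y{\left(12 \right)} - 82\right) E{\left(7 \right)} = \left(2 \cdot 12^{\frac{3}{2}} - 82\right) 7 = \left(2 \cdot 24 \sqrt{3} - 82\right) 7 = \left(48 \sqrt{3} - 82\right) 7 = \left(-82 + 48 \sqrt{3}\right) 7 = -574 + 336 \sqrt{3}$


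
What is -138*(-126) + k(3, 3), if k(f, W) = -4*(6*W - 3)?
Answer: 17328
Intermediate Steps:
k(f, W) = 12 - 24*W (k(f, W) = -4*(-3 + 6*W) = 12 - 24*W)
-138*(-126) + k(3, 3) = -138*(-126) + (12 - 24*3) = 17388 + (12 - 72) = 17388 - 60 = 17328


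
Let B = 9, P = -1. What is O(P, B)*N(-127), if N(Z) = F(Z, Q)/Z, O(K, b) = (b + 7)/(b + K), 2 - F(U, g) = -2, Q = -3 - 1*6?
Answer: -8/127 ≈ -0.062992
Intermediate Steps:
Q = -9 (Q = -3 - 6 = -9)
F(U, g) = 4 (F(U, g) = 2 - 1*(-2) = 2 + 2 = 4)
O(K, b) = (7 + b)/(K + b)
N(Z) = 4/Z
O(P, B)*N(-127) = ((7 + 9)/(-1 + 9))*(4/(-127)) = (16/8)*(4*(-1/127)) = ((1/8)*16)*(-4/127) = 2*(-4/127) = -8/127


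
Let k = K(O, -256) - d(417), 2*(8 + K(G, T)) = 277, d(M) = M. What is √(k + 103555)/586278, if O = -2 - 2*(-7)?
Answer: √413074/1172556 ≈ 0.00054813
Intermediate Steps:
O = 12 (O = -2 + 14 = 12)
K(G, T) = 261/2 (K(G, T) = -8 + (½)*277 = -8 + 277/2 = 261/2)
k = -573/2 (k = 261/2 - 1*417 = 261/2 - 417 = -573/2 ≈ -286.50)
√(k + 103555)/586278 = √(-573/2 + 103555)/586278 = √(206537/2)*(1/586278) = (√413074/2)*(1/586278) = √413074/1172556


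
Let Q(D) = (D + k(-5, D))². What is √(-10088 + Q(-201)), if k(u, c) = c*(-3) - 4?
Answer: 2*√37079 ≈ 385.12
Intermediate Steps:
k(u, c) = -4 - 3*c (k(u, c) = -3*c - 4 = -4 - 3*c)
Q(D) = (-4 - 2*D)² (Q(D) = (D + (-4 - 3*D))² = (-4 - 2*D)²)
√(-10088 + Q(-201)) = √(-10088 + 4*(2 - 201)²) = √(-10088 + 4*(-199)²) = √(-10088 + 4*39601) = √(-10088 + 158404) = √148316 = 2*√37079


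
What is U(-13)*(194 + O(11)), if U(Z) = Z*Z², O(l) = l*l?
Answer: -692055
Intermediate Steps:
O(l) = l²
U(Z) = Z³
U(-13)*(194 + O(11)) = (-13)³*(194 + 11²) = -2197*(194 + 121) = -2197*315 = -692055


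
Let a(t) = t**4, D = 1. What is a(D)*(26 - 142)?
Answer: -116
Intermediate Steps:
a(D)*(26 - 142) = 1**4*(26 - 142) = 1*(-116) = -116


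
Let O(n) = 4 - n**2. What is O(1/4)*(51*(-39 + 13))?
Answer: -41769/8 ≈ -5221.1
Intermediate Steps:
O(1/4)*(51*(-39 + 13)) = (4 - (1/4)**2)*(51*(-39 + 13)) = (4 - (1/4)**2)*(51*(-26)) = (4 - 1*1/16)*(-1326) = (4 - 1/16)*(-1326) = (63/16)*(-1326) = -41769/8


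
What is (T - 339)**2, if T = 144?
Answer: 38025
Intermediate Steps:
(T - 339)**2 = (144 - 339)**2 = (-195)**2 = 38025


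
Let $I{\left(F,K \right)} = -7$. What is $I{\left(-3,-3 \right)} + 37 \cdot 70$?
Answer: $2583$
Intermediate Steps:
$I{\left(-3,-3 \right)} + 37 \cdot 70 = -7 + 37 \cdot 70 = -7 + 2590 = 2583$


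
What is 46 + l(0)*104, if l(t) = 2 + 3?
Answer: 566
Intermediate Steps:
l(t) = 5
46 + l(0)*104 = 46 + 5*104 = 46 + 520 = 566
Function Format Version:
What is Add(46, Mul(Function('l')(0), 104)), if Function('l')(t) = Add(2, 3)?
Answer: 566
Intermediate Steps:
Function('l')(t) = 5
Add(46, Mul(Function('l')(0), 104)) = Add(46, Mul(5, 104)) = Add(46, 520) = 566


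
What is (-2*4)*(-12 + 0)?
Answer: 96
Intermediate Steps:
(-2*4)*(-12 + 0) = -8*(-12) = 96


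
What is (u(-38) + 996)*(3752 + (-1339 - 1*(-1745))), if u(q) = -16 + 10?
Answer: 4116420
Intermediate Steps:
u(q) = -6
(u(-38) + 996)*(3752 + (-1339 - 1*(-1745))) = (-6 + 996)*(3752 + (-1339 - 1*(-1745))) = 990*(3752 + (-1339 + 1745)) = 990*(3752 + 406) = 990*4158 = 4116420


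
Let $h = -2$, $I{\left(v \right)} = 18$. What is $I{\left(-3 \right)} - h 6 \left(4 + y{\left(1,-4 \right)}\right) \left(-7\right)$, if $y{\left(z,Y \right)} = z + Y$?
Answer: $-66$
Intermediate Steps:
$y{\left(z,Y \right)} = Y + z$
$I{\left(-3 \right)} - h 6 \left(4 + y{\left(1,-4 \right)}\right) \left(-7\right) = 18 - - 2 \cdot 6 \left(4 + \left(-4 + 1\right)\right) \left(-7\right) = 18 - - 2 \cdot 6 \left(4 - 3\right) \left(-7\right) = 18 - - 2 \cdot 6 \cdot 1 \left(-7\right) = 18 - \left(-2\right) 6 \left(-7\right) = 18 - \left(-12\right) \left(-7\right) = 18 - 84 = -66$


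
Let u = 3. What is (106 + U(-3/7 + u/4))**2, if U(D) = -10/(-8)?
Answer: 184041/16 ≈ 11503.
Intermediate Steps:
U(D) = 5/4 (U(D) = -10*(-1/8) = 5/4)
(106 + U(-3/7 + u/4))**2 = (106 + 5/4)**2 = (429/4)**2 = 184041/16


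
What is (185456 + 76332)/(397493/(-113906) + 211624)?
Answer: 29819223928/24104845851 ≈ 1.2371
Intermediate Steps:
(185456 + 76332)/(397493/(-113906) + 211624) = 261788/(397493*(-1/113906) + 211624) = 261788/(-397493/113906 + 211624) = 261788/(24104845851/113906) = 261788*(113906/24104845851) = 29819223928/24104845851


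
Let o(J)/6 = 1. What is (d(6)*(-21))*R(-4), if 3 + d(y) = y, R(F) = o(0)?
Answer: -378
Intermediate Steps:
o(J) = 6 (o(J) = 6*1 = 6)
R(F) = 6
d(y) = -3 + y
(d(6)*(-21))*R(-4) = ((-3 + 6)*(-21))*6 = (3*(-21))*6 = -63*6 = -378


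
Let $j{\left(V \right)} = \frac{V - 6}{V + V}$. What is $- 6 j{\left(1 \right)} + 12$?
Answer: $27$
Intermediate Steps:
$j{\left(V \right)} = \frac{-6 + V}{2 V}$
$- 6 j{\left(1 \right)} + 12 = - 6 \frac{-6 + 1}{2 \cdot 1} + 12 = - 6 \cdot \frac{1}{2} \cdot 1 \left(-5\right) + 12 = \left(-6\right) \left(- \frac{5}{2}\right) + 12 = 15 + 12 = 27$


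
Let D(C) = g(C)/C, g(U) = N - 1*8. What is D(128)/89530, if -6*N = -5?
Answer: -43/68759040 ≈ -6.2537e-7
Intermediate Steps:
N = ⅚ (N = -⅙*(-5) = ⅚ ≈ 0.83333)
g(U) = -43/6 (g(U) = ⅚ - 1*8 = ⅚ - 8 = -43/6)
D(C) = -43/(6*C)
D(128)/89530 = -43/6/128/89530 = -43/6*1/128*(1/89530) = -43/768*1/89530 = -43/68759040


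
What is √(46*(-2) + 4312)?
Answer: 2*√1055 ≈ 64.962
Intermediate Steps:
√(46*(-2) + 4312) = √(-92 + 4312) = √4220 = 2*√1055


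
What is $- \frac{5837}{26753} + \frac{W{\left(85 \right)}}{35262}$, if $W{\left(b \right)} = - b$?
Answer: $- \frac{208098299}{943364286} \approx -0.22059$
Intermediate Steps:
$- \frac{5837}{26753} + \frac{W{\left(85 \right)}}{35262} = - \frac{5837}{26753} + \frac{\left(-1\right) 85}{35262} = \left(-5837\right) \frac{1}{26753} - \frac{85}{35262} = - \frac{5837}{26753} - \frac{85}{35262} = - \frac{208098299}{943364286}$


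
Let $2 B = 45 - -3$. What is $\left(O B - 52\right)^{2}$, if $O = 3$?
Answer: $400$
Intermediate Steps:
$B = 24$ ($B = \frac{45 - -3}{2} = \frac{45 + 3}{2} = \frac{1}{2} \cdot 48 = 24$)
$\left(O B - 52\right)^{2} = \left(3 \cdot 24 - 52\right)^{2} = \left(72 - 52\right)^{2} = 20^{2} = 400$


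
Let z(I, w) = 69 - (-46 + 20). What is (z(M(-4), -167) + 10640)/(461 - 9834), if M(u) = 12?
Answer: -10735/9373 ≈ -1.1453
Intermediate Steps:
z(I, w) = 95 (z(I, w) = 69 - 1*(-26) = 69 + 26 = 95)
(z(M(-4), -167) + 10640)/(461 - 9834) = (95 + 10640)/(461 - 9834) = 10735/(-9373) = 10735*(-1/9373) = -10735/9373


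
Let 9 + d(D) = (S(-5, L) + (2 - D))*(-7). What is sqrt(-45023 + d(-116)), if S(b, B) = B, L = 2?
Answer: 4*I*sqrt(2867) ≈ 214.18*I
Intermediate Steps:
d(D) = -37 + 7*D (d(D) = -9 + (2 + (2 - D))*(-7) = -9 + (4 - D)*(-7) = -9 + (-28 + 7*D) = -37 + 7*D)
sqrt(-45023 + d(-116)) = sqrt(-45023 + (-37 + 7*(-116))) = sqrt(-45023 + (-37 - 812)) = sqrt(-45023 - 849) = sqrt(-45872) = 4*I*sqrt(2867)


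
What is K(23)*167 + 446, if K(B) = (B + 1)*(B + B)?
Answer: 184814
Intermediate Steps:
K(B) = 2*B*(1 + B) (K(B) = (1 + B)*(2*B) = 2*B*(1 + B))
K(23)*167 + 446 = (2*23*(1 + 23))*167 + 446 = (2*23*24)*167 + 446 = 1104*167 + 446 = 184368 + 446 = 184814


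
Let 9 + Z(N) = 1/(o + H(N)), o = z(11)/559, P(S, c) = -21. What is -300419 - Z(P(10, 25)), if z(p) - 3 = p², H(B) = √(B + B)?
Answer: (-167929190*√42 + 37251399*I)/(-124*I + 559*√42) ≈ -3.0041e+5 + 0.15412*I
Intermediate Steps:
H(B) = √2*√B (H(B) = √(2*B) = √2*√B)
z(p) = 3 + p²
o = 124/559 (o = (3 + 11²)/559 = (3 + 121)*(1/559) = 124*(1/559) = 124/559 ≈ 0.22182)
Z(N) = -9 + 1/(124/559 + √2*√N)
-300419 - Z(P(10, 25)) = -300419 - (-557 - 5031*√2*√(-21))/(124 + 559*√2*√(-21)) = -300419 - (-557 - 5031*√2*I*√21)/(124 + 559*√2*(I*√21)) = -300419 - (-557 - 5031*I*√42)/(124 + 559*I*√42)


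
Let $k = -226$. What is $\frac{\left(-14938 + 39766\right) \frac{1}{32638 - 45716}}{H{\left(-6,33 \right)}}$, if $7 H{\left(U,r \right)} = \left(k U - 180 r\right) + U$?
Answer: $\frac{14483}{5002335} \approx 0.0028952$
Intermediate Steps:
$H{\left(U,r \right)} = - \frac{225 U}{7} - \frac{180 r}{7}$ ($H{\left(U,r \right)} = \frac{\left(- 226 U - 180 r\right) + U}{7} = \frac{- 225 U - 180 r}{7} = - \frac{225 U}{7} - \frac{180 r}{7}$)
$\frac{\left(-14938 + 39766\right) \frac{1}{32638 - 45716}}{H{\left(-6,33 \right)}} = \frac{\left(-14938 + 39766\right) \frac{1}{32638 - 45716}}{\left(- \frac{225}{7}\right) \left(-6\right) - \frac{5940}{7}} = \frac{24828 \frac{1}{-13078}}{\frac{1350}{7} - \frac{5940}{7}} = \frac{24828 \left(- \frac{1}{13078}\right)}{- \frac{4590}{7}} = \left(- \frac{12414}{6539}\right) \left(- \frac{7}{4590}\right) = \frac{14483}{5002335}$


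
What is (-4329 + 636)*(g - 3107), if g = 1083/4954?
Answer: 56838944535/4954 ≈ 1.1473e+7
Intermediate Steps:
g = 1083/4954 (g = 1083*(1/4954) = 1083/4954 ≈ 0.21861)
(-4329 + 636)*(g - 3107) = (-4329 + 636)*(1083/4954 - 3107) = -3693*(-15390995/4954) = 56838944535/4954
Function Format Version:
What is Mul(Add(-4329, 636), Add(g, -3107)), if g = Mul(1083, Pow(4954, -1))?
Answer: Rational(56838944535, 4954) ≈ 1.1473e+7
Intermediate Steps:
g = Rational(1083, 4954) (g = Mul(1083, Rational(1, 4954)) = Rational(1083, 4954) ≈ 0.21861)
Mul(Add(-4329, 636), Add(g, -3107)) = Mul(Add(-4329, 636), Add(Rational(1083, 4954), -3107)) = Mul(-3693, Rational(-15390995, 4954)) = Rational(56838944535, 4954)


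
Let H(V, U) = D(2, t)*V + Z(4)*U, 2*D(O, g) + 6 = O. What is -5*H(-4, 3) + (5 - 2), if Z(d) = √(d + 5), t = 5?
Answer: -82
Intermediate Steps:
D(O, g) = -3 + O/2
Z(d) = √(5 + d)
H(V, U) = -2*V + 3*U (H(V, U) = (-3 + (½)*2)*V + √(5 + 4)*U = (-3 + 1)*V + √9*U = -2*V + 3*U)
-5*H(-4, 3) + (5 - 2) = -5*(-2*(-4) + 3*3) + (5 - 2) = -5*(8 + 9) + 3 = -5*17 + 3 = -85 + 3 = -82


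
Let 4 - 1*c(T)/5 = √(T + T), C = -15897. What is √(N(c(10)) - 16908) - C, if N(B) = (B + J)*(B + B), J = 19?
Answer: 15897 + 2*I*√(3587 + 295*√5) ≈ 15897.0 + 130.33*I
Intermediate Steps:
c(T) = 20 - 5*√2*√T (c(T) = 20 - 5*√(T + T) = 20 - 5*√2*√T)
N(B) = 2*B*(19 + B) (N(B) = (B + 19)*(B + B) = (19 + B)*(2*B) = 2*B*(19 + B))
√(N(c(10)) - 16908) - C = √(2*(20 - 5*√2*√10)*(19 + (20 - 5*√2*√10)) - 16908) - 1*(-15897) = √(2*(20 - 10*√5)*(19 + (20 - 10*√5)) - 16908) + 15897 = √(2*(20 - 10*√5)*(39 - 10*√5) - 16908) + 15897 = √(-16908 + 2*(20 - 10*√5)*(39 - 10*√5)) + 15897 = 15897 + √(-16908 + 2*(20 - 10*√5)*(39 - 10*√5))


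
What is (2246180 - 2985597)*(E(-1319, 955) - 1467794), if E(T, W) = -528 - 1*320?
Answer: 1085938861714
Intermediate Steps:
E(T, W) = -848 (E(T, W) = -528 - 320 = -848)
(2246180 - 2985597)*(E(-1319, 955) - 1467794) = (2246180 - 2985597)*(-848 - 1467794) = -739417*(-1468642) = 1085938861714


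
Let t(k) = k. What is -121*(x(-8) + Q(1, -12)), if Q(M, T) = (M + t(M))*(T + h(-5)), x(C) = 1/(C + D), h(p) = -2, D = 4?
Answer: 13673/4 ≈ 3418.3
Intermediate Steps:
x(C) = 1/(4 + C) (x(C) = 1/(C + 4) = 1/(4 + C))
Q(M, T) = 2*M*(-2 + T) (Q(M, T) = (M + M)*(T - 2) = (2*M)*(-2 + T) = 2*M*(-2 + T))
-121*(x(-8) + Q(1, -12)) = -121*(1/(4 - 8) + 2*1*(-2 - 12)) = -121*(1/(-4) + 2*1*(-14)) = -121*(-¼ - 28) = -121*(-113/4) = 13673/4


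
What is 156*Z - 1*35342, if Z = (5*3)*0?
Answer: -35342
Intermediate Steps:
Z = 0 (Z = 15*0 = 0)
156*Z - 1*35342 = 156*0 - 1*35342 = 0 - 35342 = -35342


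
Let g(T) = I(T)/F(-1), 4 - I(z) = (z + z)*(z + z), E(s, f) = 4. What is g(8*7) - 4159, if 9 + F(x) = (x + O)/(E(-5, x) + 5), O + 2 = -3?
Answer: -82991/29 ≈ -2861.8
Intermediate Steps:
O = -5 (O = -2 - 3 = -5)
I(z) = 4 - 4*z**2 (I(z) = 4 - (z + z)*(z + z) = 4 - 2*z*2*z = 4 - 4*z**2)
F(x) = -86/9 + x/9 (F(x) = -9 + (x - 5)/(4 + 5) = -9 + (-5 + x)/9 = -9 + (-5 + x)*(1/9) = -9 + (-5/9 + x/9) = -86/9 + x/9)
g(T) = -12/29 + 12*T**2/29 (g(T) = (4 - 4*T**2)/(-86/9 + (1/9)*(-1)) = (4 - 4*T**2)/(-86/9 - 1/9) = (4 - 4*T**2)/(-29/3) = (4 - 4*T**2)*(-3/29) = -12/29 + 12*T**2/29)
g(8*7) - 4159 = (-12/29 + 12*(8*7)**2/29) - 4159 = (-12/29 + (12/29)*56**2) - 4159 = (-12/29 + (12/29)*3136) - 4159 = (-12/29 + 37632/29) - 4159 = 37620/29 - 4159 = -82991/29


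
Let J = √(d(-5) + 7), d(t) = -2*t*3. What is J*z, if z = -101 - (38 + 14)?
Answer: -153*√37 ≈ -930.66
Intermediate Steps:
d(t) = -6*t
z = -153 (z = -101 - 1*52 = -101 - 52 = -153)
J = √37 (J = √(-6*(-5) + 7) = √(30 + 7) = √37 ≈ 6.0828)
J*z = √37*(-153) = -153*√37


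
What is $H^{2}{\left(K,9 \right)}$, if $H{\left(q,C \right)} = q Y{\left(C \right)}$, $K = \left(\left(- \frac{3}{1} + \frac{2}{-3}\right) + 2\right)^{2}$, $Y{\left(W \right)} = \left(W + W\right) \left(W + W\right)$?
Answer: $810000$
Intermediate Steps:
$Y{\left(W \right)} = 4 W^{2}$ ($Y{\left(W \right)} = 2 W 2 W = 4 W^{2}$)
$K = \frac{25}{9}$ ($K = \left(\left(\left(-3\right) 1 + 2 \left(- \frac{1}{3}\right)\right) + 2\right)^{2} = \left(\left(-3 - \frac{2}{3}\right) + 2\right)^{2} = \left(- \frac{11}{3} + 2\right)^{2} = \left(- \frac{5}{3}\right)^{2} = \frac{25}{9} \approx 2.7778$)
$H{\left(q,C \right)} = 4 q C^{2}$ ($H{\left(q,C \right)} = q 4 C^{2} = 4 q C^{2}$)
$H^{2}{\left(K,9 \right)} = \left(4 \cdot \frac{25}{9} \cdot 9^{2}\right)^{2} = \left(4 \cdot \frac{25}{9} \cdot 81\right)^{2} = 900^{2} = 810000$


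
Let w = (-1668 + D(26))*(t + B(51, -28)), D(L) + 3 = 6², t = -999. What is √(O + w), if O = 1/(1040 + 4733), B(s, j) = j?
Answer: √55961753688478/5773 ≈ 1295.8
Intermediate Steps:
D(L) = 33 (D(L) = -3 + 6² = -3 + 36 = 33)
w = 1679145 (w = (-1668 + 33)*(-999 - 28) = -1635*(-1027) = 1679145)
O = 1/5773 ≈ 0.00017322
√(O + w) = √(1/5773 + 1679145) = √(9693704086/5773) = √55961753688478/5773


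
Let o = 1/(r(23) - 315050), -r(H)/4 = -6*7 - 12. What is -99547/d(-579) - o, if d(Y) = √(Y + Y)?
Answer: 1/314834 + 99547*I*√1158/1158 ≈ 3.1763e-6 + 2925.3*I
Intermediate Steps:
r(H) = 216 (r(H) = -4*(-6*7 - 12) = -4*(-42 - 12) = -4*(-54) = 216)
d(Y) = √2*√Y (d(Y) = √(2*Y) = √2*√Y)
o = -1/314834 (o = 1/(216 - 315050) = 1/(-314834) = -1/314834 ≈ -3.1763e-6)
-99547/d(-579) - o = -99547*(-I*√1158/1158) - 1*(-1/314834) = -99547*(-I*√1158/1158) + 1/314834 = -(-99547)*I*√1158/1158 + 1/314834 = 99547*I*√1158/1158 + 1/314834 = 1/314834 + 99547*I*√1158/1158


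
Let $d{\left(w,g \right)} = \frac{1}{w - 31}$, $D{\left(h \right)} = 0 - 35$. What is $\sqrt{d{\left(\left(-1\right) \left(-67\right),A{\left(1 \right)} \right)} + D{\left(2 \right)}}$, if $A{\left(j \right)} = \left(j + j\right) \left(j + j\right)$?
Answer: $\frac{i \sqrt{1259}}{6} \approx 5.9137 i$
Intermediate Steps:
$D{\left(h \right)} = -35$ ($D{\left(h \right)} = 0 - 35 = -35$)
$A{\left(j \right)} = 4 j^{2}$ ($A{\left(j \right)} = 2 j 2 j = 4 j^{2}$)
$d{\left(w,g \right)} = \frac{1}{-31 + w}$
$\sqrt{d{\left(\left(-1\right) \left(-67\right),A{\left(1 \right)} \right)} + D{\left(2 \right)}} = \sqrt{\frac{1}{-31 - -67} - 35} = \sqrt{\frac{1}{-31 + 67} - 35} = \sqrt{\frac{1}{36} - 35} = \sqrt{- \frac{1259}{36}} = \frac{i \sqrt{1259}}{6}$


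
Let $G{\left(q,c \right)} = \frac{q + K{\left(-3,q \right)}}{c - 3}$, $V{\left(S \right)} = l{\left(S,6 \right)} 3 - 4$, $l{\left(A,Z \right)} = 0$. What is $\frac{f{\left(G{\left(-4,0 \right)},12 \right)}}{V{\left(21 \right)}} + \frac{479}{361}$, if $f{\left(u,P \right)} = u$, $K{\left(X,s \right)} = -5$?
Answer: $\frac{833}{1444} \approx 0.57687$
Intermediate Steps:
$V{\left(S \right)} = -4$ ($V{\left(S \right)} = 0 \cdot 3 - 4 = 0 - 4 = -4$)
$G{\left(q,c \right)} = \frac{-5 + q}{-3 + c}$ ($G{\left(q,c \right)} = \frac{q - 5}{c - 3} = \frac{-5 + q}{-3 + c}$)
$\frac{f{\left(G{\left(-4,0 \right)},12 \right)}}{V{\left(21 \right)}} + \frac{479}{361} = \frac{\frac{1}{-3 + 0} \left(-5 - 4\right)}{-4} + \frac{479}{361} = \frac{1}{-3} \left(-9\right) \left(- \frac{1}{4}\right) + 479 \cdot \frac{1}{361} = \left(- \frac{1}{3}\right) \left(-9\right) \left(- \frac{1}{4}\right) + \frac{479}{361} = 3 \left(- \frac{1}{4}\right) + \frac{479}{361} = - \frac{3}{4} + \frac{479}{361} = \frac{833}{1444}$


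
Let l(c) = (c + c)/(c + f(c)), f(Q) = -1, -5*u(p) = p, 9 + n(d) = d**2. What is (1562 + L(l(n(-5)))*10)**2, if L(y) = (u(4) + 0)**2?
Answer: 61496964/25 ≈ 2.4599e+6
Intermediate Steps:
n(d) = -9 + d**2
u(p) = -p/5
l(c) = 2*c/(-1 + c) (l(c) = (c + c)/(c - 1) = (2*c)/(-1 + c) = 2*c/(-1 + c))
L(y) = 16/25 (L(y) = (-1/5*4 + 0)**2 = (-4/5 + 0)**2 = (-4/5)**2 = 16/25)
(1562 + L(l(n(-5)))*10)**2 = (1562 + (16/25)*10)**2 = (1562 + 32/5)**2 = (7842/5)**2 = 61496964/25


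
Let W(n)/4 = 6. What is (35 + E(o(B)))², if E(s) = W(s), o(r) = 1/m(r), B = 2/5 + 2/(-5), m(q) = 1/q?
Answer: 3481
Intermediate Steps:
B = 0 (B = 2*(⅕) + 2*(-⅕) = ⅖ - ⅖ = 0)
W(n) = 24 (W(n) = 4*6 = 24)
o(r) = r (o(r) = 1/(1/r) = r)
E(s) = 24
(35 + E(o(B)))² = (35 + 24)² = 59² = 3481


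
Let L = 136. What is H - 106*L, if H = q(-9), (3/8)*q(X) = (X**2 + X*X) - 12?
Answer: -14016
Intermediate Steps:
q(X) = -32 + 16*X**2/3 (q(X) = 8*((X**2 + X*X) - 12)/3 = 8*((X**2 + X**2) - 12)/3 = 8*(2*X**2 - 12)/3 = 8*(-12 + 2*X**2)/3 = -32 + 16*X**2/3)
H = 400 (H = -32 + (16/3)*(-9)**2 = -32 + (16/3)*81 = -32 + 432 = 400)
H - 106*L = 400 - 106*136 = 400 - 14416 = -14016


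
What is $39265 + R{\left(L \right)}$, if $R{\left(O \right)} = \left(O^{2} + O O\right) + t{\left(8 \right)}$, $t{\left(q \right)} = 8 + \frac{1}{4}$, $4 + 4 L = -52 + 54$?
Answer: $\frac{157095}{4} \approx 39274.0$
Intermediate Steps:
$L = - \frac{1}{2}$ ($L = -1 + \frac{-52 + 54}{4} = -1 + \frac{1}{4} \cdot 2 = -1 + \frac{1}{2} = - \frac{1}{2} \approx -0.5$)
$t{\left(q \right)} = \frac{33}{4}$ ($t{\left(q \right)} = 8 + \frac{1}{4} = \frac{33}{4}$)
$R{\left(O \right)} = \frac{33}{4} + 2 O^{2}$ ($R{\left(O \right)} = \left(O^{2} + O O\right) + \frac{33}{4} = \left(O^{2} + O^{2}\right) + \frac{33}{4} = 2 O^{2} + \frac{33}{4} = \frac{33}{4} + 2 O^{2}$)
$39265 + R{\left(L \right)} = 39265 + \left(\frac{33}{4} + 2 \left(- \frac{1}{2}\right)^{2}\right) = 39265 + \left(\frac{33}{4} + 2 \cdot \frac{1}{4}\right) = 39265 + \left(\frac{33}{4} + \frac{1}{2}\right) = 39265 + \frac{35}{4} = \frac{157095}{4}$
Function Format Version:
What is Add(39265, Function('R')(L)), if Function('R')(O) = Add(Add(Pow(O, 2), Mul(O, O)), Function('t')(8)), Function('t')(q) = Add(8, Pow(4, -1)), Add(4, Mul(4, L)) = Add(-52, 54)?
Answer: Rational(157095, 4) ≈ 39274.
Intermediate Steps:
L = Rational(-1, 2) (L = Add(-1, Mul(Rational(1, 4), Add(-52, 54))) = Add(-1, Mul(Rational(1, 4), 2)) = Add(-1, Rational(1, 2)) = Rational(-1, 2) ≈ -0.50000)
Function('t')(q) = Rational(33, 4) (Function('t')(q) = Add(8, Rational(1, 4)) = Rational(33, 4))
Function('R')(O) = Add(Rational(33, 4), Mul(2, Pow(O, 2))) (Function('R')(O) = Add(Add(Pow(O, 2), Mul(O, O)), Rational(33, 4)) = Add(Add(Pow(O, 2), Pow(O, 2)), Rational(33, 4)) = Add(Mul(2, Pow(O, 2)), Rational(33, 4)) = Add(Rational(33, 4), Mul(2, Pow(O, 2))))
Add(39265, Function('R')(L)) = Add(39265, Add(Rational(33, 4), Mul(2, Pow(Rational(-1, 2), 2)))) = Add(39265, Add(Rational(33, 4), Mul(2, Rational(1, 4)))) = Add(39265, Add(Rational(33, 4), Rational(1, 2))) = Add(39265, Rational(35, 4)) = Rational(157095, 4)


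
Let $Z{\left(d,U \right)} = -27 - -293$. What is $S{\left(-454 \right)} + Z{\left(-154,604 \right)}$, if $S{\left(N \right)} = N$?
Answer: $-188$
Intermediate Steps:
$Z{\left(d,U \right)} = 266$ ($Z{\left(d,U \right)} = -27 + 293 = 266$)
$S{\left(-454 \right)} + Z{\left(-154,604 \right)} = -454 + 266 = -188$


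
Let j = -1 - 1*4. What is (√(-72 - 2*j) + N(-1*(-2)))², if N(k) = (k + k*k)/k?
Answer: (3 + I*√62)² ≈ -53.0 + 47.244*I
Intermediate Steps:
N(k) = (k + k²)/k
j = -5 (j = -1 - 4 = -5)
(√(-72 - 2*j) + N(-1*(-2)))² = (√(-72 - 2*(-5)) + (1 - 1*(-2)))² = (√(-72 + 10) + (1 + 2))² = (√(-62) + 3)² = (I*√62 + 3)² = (3 + I*√62)²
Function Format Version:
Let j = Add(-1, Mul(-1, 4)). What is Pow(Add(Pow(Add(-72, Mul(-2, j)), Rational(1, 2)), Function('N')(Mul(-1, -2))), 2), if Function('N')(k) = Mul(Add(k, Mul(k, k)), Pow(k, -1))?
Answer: Pow(Add(3, Mul(I, Pow(62, Rational(1, 2)))), 2) ≈ Add(-53.000, Mul(47.244, I))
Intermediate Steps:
Function('N')(k) = Mul(Pow(k, -1), Add(k, Pow(k, 2))) (Function('N')(k) = Mul(Add(k, Pow(k, 2)), Pow(k, -1)) = Mul(Pow(k, -1), Add(k, Pow(k, 2))))
j = -5 (j = Add(-1, -4) = -5)
Pow(Add(Pow(Add(-72, Mul(-2, j)), Rational(1, 2)), Function('N')(Mul(-1, -2))), 2) = Pow(Add(Pow(Add(-72, Mul(-2, -5)), Rational(1, 2)), Add(1, Mul(-1, -2))), 2) = Pow(Add(Pow(Add(-72, 10), Rational(1, 2)), Add(1, 2)), 2) = Pow(Add(Pow(-62, Rational(1, 2)), 3), 2) = Pow(Add(Mul(I, Pow(62, Rational(1, 2))), 3), 2) = Pow(Add(3, Mul(I, Pow(62, Rational(1, 2)))), 2)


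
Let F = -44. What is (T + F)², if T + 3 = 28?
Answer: 361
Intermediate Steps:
T = 25 (T = -3 + 28 = 25)
(T + F)² = (25 - 44)² = (-19)² = 361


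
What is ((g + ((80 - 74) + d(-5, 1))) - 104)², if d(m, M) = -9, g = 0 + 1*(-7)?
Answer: 12996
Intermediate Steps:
g = -7 (g = 0 - 7 = -7)
((g + ((80 - 74) + d(-5, 1))) - 104)² = ((-7 + ((80 - 74) - 9)) - 104)² = ((-7 + (6 - 9)) - 104)² = ((-7 - 3) - 104)² = (-10 - 104)² = (-114)² = 12996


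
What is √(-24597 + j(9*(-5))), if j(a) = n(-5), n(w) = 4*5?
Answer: I*√24577 ≈ 156.77*I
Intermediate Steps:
n(w) = 20
j(a) = 20
√(-24597 + j(9*(-5))) = √(-24597 + 20) = √(-24577) = I*√24577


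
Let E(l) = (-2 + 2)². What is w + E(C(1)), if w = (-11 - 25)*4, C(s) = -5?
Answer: -144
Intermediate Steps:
E(l) = 0 (E(l) = 0² = 0)
w = -144 (w = -36*4 = -144)
w + E(C(1)) = -144 + 0 = -144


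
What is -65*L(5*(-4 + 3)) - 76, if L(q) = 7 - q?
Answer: -856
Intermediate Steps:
-65*L(5*(-4 + 3)) - 76 = -65*(7 - 5*(-4 + 3)) - 76 = -65*(7 - 5*(-1)) - 76 = -65*(7 - 1*(-5)) - 76 = -65*(7 + 5) - 76 = -65*12 - 76 = -780 - 76 = -856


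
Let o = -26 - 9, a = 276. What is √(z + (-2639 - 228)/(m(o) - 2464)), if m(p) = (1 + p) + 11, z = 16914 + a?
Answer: √106330185339/2487 ≈ 131.11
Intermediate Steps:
o = -35
z = 17190 (z = 16914 + 276 = 17190)
m(p) = 12 + p
√(z + (-2639 - 228)/(m(o) - 2464)) = √(17190 + (-2639 - 228)/((12 - 35) - 2464)) = √(17190 - 2867/(-23 - 2464)) = √(17190 - 2867/(-2487)) = √(17190 - 2867*(-1/2487)) = √(17190 + 2867/2487) = √(42754397/2487) = √106330185339/2487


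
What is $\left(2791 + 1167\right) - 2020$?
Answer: $1938$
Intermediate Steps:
$\left(2791 + 1167\right) - 2020 = 3958 - 2020 = 1938$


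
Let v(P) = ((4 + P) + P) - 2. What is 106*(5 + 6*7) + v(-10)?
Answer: 4964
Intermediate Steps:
v(P) = 2 + 2*P (v(P) = (4 + 2*P) - 2 = 2 + 2*P)
106*(5 + 6*7) + v(-10) = 106*(5 + 6*7) + (2 + 2*(-10)) = 106*(5 + 42) + (2 - 20) = 106*47 - 18 = 4982 - 18 = 4964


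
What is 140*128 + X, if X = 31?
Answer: 17951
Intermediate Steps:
140*128 + X = 140*128 + 31 = 17920 + 31 = 17951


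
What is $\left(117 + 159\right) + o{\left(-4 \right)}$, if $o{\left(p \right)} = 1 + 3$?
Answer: $280$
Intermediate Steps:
$o{\left(p \right)} = 4$
$\left(117 + 159\right) + o{\left(-4 \right)} = \left(117 + 159\right) + 4 = 276 + 4 = 280$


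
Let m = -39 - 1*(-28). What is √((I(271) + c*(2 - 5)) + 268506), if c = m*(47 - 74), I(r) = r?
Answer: √267886 ≈ 517.58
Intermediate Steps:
m = -11 (m = -39 + 28 = -11)
c = 297 (c = -11*(47 - 74) = -11*(-27) = 297)
√((I(271) + c*(2 - 5)) + 268506) = √((271 + 297*(2 - 5)) + 268506) = √((271 + 297*(-3)) + 268506) = √((271 - 891) + 268506) = √(-620 + 268506) = √267886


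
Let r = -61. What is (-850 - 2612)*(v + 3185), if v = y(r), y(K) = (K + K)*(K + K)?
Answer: -62554878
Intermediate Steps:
y(K) = 4*K**2 (y(K) = (2*K)*(2*K) = 4*K**2)
v = 14884 (v = 4*(-61)**2 = 4*3721 = 14884)
(-850 - 2612)*(v + 3185) = (-850 - 2612)*(14884 + 3185) = -3462*18069 = -62554878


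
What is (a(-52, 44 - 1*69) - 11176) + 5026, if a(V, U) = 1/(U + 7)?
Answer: -110701/18 ≈ -6150.1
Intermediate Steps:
a(V, U) = 1/(7 + U)
(a(-52, 44 - 1*69) - 11176) + 5026 = (1/(7 + (44 - 1*69)) - 11176) + 5026 = (1/(7 + (44 - 69)) - 11176) + 5026 = (1/(7 - 25) - 11176) + 5026 = (1/(-18) - 11176) + 5026 = (-1/18 - 11176) + 5026 = -201169/18 + 5026 = -110701/18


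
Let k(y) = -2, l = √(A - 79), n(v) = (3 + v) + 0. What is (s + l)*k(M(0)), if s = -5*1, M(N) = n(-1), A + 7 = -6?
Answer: 10 - 4*I*√23 ≈ 10.0 - 19.183*I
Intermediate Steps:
A = -13 (A = -7 - 6 = -13)
n(v) = 3 + v
M(N) = 2 (M(N) = 3 - 1 = 2)
l = 2*I*√23 (l = √(-13 - 79) = √(-92) = 2*I*√23 ≈ 9.5917*I)
s = -5
(s + l)*k(M(0)) = (-5 + 2*I*√23)*(-2) = 10 - 4*I*√23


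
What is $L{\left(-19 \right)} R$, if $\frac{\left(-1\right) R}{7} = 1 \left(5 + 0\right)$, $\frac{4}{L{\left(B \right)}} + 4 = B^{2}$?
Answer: $- \frac{20}{51} \approx -0.39216$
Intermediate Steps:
$L{\left(B \right)} = \frac{4}{-4 + B^{2}}$
$R = -35$ ($R = - 7 \cdot 1 \left(5 + 0\right) = - 7 \cdot 1 \cdot 5 = \left(-7\right) 5 = -35$)
$L{\left(-19 \right)} R = \frac{4}{-4 + \left(-19\right)^{2}} \left(-35\right) = \frac{4}{-4 + 361} \left(-35\right) = \frac{4}{357} \left(-35\right) = - \frac{20}{51}$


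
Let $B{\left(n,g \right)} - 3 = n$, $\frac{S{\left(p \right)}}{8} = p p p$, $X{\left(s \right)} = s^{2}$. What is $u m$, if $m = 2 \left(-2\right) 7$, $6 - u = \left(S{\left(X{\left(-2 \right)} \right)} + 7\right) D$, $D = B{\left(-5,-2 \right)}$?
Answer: $-29232$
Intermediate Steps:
$S{\left(p \right)} = 8 p^{3}$ ($S{\left(p \right)} = 8 p p p = 8 p^{2} p = 8 p^{3}$)
$B{\left(n,g \right)} = 3 + n$
$D = -2$ ($D = 3 - 5 = -2$)
$u = 1044$ ($u = 6 - \left(8 \left(\left(-2\right)^{2}\right)^{3} + 7\right) \left(-2\right) = 6 - \left(8 \cdot 4^{3} + 7\right) \left(-2\right) = 6 - \left(8 \cdot 64 + 7\right) \left(-2\right) = 6 - \left(512 + 7\right) \left(-2\right) = 6 - 519 \left(-2\right) = 6 - -1038 = 6 + 1038 = 1044$)
$m = -28$ ($m = \left(-4\right) 7 = -28$)
$u m = 1044 \left(-28\right) = -29232$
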